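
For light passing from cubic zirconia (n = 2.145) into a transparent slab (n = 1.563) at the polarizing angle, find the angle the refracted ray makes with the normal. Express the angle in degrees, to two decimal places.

θ_t ≈ 53.92°

θ_B = arctan(n₂/n₁) = arctan(1.563/2.145) = 36.08°.
At Brewster's angle the reflected and refracted rays are perpendicular, so θ_t = 90° − θ_B = 90° − 36.08° = 53.92°.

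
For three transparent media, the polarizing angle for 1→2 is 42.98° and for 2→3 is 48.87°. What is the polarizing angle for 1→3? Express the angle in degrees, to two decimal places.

θ_B ≈ 46.86°

Each Brewster angle gives a ratio: n₂/n₁ = tan 42.98° = 0.9319, n₃/n₂ = tan 48.87° = 1.1451.
n₃/n₁ = 1.0671. Then tan θ_B(1→3) = n₃/n₁, so θ_B(1→3) = arctan(1.0671) = 46.86°.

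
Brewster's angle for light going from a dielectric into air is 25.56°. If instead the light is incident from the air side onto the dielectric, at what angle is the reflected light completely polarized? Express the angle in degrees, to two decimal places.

Reversing the direction swaps n₁ and n₂, so tan θ_B' = 1/tan θ_B and θ_B' = 90° − θ_B.
Hence θ_B' = 90° − 25.56° = 64.44°.

θ_B' ≈ 64.44°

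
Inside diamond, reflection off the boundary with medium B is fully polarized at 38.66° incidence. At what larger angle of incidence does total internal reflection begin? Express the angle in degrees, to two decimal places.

θ_c ≈ 53.13°

From Brewster, n₂/n₁ = tan θ_B = tan 38.66° = 0.8000.
Then sin θ_c = n₂/n₁ = 0.8000, so θ_c = arcsin 0.8000 = 53.13°.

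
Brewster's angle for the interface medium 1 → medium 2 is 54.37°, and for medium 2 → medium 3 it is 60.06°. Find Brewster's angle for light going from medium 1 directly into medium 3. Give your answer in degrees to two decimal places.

n₂/n₁ = tan 54.37° = 1.3952 and n₃/n₂ = tan 60.06° = 1.7362.
So n₃/n₁ = (n₂/n₁)(n₃/n₂) = 1.3952 × 1.7362 = 2.4225.
θ_B(1→3) = arctan(2.4225) = 67.57°.

θ_B ≈ 67.57°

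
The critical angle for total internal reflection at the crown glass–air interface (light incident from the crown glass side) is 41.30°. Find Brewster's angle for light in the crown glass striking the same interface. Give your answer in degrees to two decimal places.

θ_B ≈ 33.42°

sin θ_c = n₂/n₁, so n₂/n₁ = sin 41.30° = 0.6600.
Brewster: tan θ_B = n₂/n₁ = 0.6600.
θ_B = arctan(0.6600) = 33.42°.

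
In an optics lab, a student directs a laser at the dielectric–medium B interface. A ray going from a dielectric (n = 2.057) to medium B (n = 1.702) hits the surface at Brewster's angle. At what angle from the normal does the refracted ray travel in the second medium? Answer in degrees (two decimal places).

θ_B = arctan(n₂/n₁) = arctan(1.702/2.057) = 39.60°.
At Brewster's angle the reflected and refracted rays are perpendicular, so θ_t = 90° − θ_B = 90° − 39.60° = 50.40°.

θ_t ≈ 50.40°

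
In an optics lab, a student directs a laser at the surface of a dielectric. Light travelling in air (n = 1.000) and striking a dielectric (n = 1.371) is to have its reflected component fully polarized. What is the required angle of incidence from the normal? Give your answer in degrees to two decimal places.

At Brewster's angle the reflected and refracted rays are perpendicular, which with Snell's law gives tan θ_B = n₂/n₁.
tan θ_B = n₂/n₁ = 1.371/1.000 = 1.3710. Taking the arctangent, θ_B = 53.89°.

θ_B ≈ 53.89°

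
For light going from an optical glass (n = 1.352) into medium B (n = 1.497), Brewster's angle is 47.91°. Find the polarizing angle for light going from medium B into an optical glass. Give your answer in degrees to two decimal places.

θ_B' ≈ 42.09°

tan θ_B' = n₁/n₂ = 1/tan θ_B, so θ_B' = 90° − θ_B.
θ_B' = 90° − 47.91° = 42.09°.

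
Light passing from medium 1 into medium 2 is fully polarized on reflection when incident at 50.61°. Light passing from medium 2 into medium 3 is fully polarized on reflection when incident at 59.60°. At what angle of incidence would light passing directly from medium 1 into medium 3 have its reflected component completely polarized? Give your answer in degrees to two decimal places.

θ_B ≈ 64.28°

Each Brewster angle gives a ratio: n₂/n₁ = tan 50.61° = 1.2179, n₃/n₂ = tan 59.60° = 1.7045.
So n₃/n₁ = (n₂/n₁)(n₃/n₂) = 1.2179 × 1.7045 = 2.0758.
θ_B(1→3) = arctan(2.0758) = 64.28°.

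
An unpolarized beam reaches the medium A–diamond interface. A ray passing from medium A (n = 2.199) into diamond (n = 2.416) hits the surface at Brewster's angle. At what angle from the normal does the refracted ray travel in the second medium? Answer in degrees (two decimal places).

θ_t ≈ 42.31°

θ_B = arctan(n₂/n₁) = arctan(2.416/2.199) = 47.69°.
At Brewster's angle the reflected and refracted rays are perpendicular, so θ_t = 90° − θ_B = 90° − 47.69° = 42.31°.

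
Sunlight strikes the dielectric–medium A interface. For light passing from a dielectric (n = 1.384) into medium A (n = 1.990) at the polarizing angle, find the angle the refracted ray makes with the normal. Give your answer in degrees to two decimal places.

tan θ_B = n₂/n₁ = 1.990/1.384 = 1.4379, so θ_B = 55.18°.
Since θ_B + θ_t = 90° at Brewster incidence, θ_t = 90° − 55.18° = 34.82°.

θ_t ≈ 34.82°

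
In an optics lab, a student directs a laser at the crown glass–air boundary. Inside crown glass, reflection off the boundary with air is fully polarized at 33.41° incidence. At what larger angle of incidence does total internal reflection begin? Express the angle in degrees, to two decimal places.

θ_c ≈ 41.27°

n₂/n₁ = tan 33.41° = 0.6596; the critical angle satisfies sin θ_c = n₂/n₁.
θ_c = arcsin(0.6596) = 41.27°.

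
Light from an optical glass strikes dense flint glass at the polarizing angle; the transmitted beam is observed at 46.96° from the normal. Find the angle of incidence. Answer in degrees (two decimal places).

θ_B ≈ 43.04°

Since the reflected and refracted rays are at right angles at the polarizing angle, θ_B + θ_t = 90°.
So θ_B = 90° − θ_t = 90° − 46.96° = 43.04°.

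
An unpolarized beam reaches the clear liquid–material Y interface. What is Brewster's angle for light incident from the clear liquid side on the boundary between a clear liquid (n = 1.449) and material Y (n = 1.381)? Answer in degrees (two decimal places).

Here n₂/n₁ = 1.381/1.449 = 0.9531, and Brewster's law gives tan θ_B = n₂/n₁. Taking the arctangent, θ_B = 43.62°.

θ_B ≈ 43.62°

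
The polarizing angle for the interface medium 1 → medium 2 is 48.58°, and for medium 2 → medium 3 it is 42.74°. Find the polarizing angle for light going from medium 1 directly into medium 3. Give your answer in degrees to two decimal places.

θ_B ≈ 46.33°

Each Brewster angle gives a ratio: n₂/n₁ = tan 48.58° = 1.1335, n₃/n₂ = tan 42.74° = 0.9241.
So n₃/n₁ = (n₂/n₁)(n₃/n₂) = 1.1335 × 0.9241 = 1.0474.
θ_B(1→3) = arctan(1.0474) = 46.33°.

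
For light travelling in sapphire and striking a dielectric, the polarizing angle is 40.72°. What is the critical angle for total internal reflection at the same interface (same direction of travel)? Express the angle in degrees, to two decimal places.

θ_c ≈ 59.40°

tan θ_B = n₂/n₁ = tan 40.72° = 0.8607.
Total internal reflection: sin θ_c = n₂/n₁ = 0.8607.
θ_c = arcsin(0.8607) = 59.40°.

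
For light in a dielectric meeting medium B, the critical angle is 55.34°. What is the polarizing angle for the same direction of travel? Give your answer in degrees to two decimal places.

n₂/n₁ = sin θ_c = sin 55.34° = 0.8225.
tan θ_B equals the same ratio, so θ_B = arctan(0.8225) = 39.44°.

θ_B ≈ 39.44°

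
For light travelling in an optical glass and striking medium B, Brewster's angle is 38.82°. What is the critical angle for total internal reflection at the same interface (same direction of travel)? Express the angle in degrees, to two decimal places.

From Brewster, n₂/n₁ = tan θ_B = tan 38.82° = 0.8046.
Then sin θ_c = n₂/n₁ = 0.8046, so θ_c = arcsin 0.8046 = 53.57°.

θ_c ≈ 53.57°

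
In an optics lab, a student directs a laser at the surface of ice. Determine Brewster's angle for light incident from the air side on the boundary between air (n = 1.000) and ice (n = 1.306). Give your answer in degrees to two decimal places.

θ_B ≈ 52.56°

Brewster's condition: tan θ_B = n₂/n₁ = 1.306/1.000 = 1.3060. Taking the arctangent, θ_B = 52.56°.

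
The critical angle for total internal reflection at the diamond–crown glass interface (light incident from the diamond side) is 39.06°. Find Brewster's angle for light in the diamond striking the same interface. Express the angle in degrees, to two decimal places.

θ_B ≈ 32.22°

n₂/n₁ = sin θ_c = sin 39.06° = 0.6301.
tan θ_B equals the same ratio, so θ_B = arctan(0.6301) = 32.22°.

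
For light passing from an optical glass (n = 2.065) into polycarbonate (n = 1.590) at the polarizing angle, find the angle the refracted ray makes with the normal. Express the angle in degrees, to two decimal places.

θ_B = arctan(n₂/n₁) = arctan(1.590/2.065) = 37.60°.
At Brewster's angle the reflected and refracted rays are perpendicular, so θ_t = 90° − θ_B = 90° − 37.60° = 52.40°.

θ_t ≈ 52.40°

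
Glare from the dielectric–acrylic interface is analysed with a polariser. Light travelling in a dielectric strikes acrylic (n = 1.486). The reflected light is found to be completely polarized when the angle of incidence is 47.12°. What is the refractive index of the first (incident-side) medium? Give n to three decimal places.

n ≈ 1.380

Full polarization of the reflected beam means tan θ_B = n₂/n₁, where n₁ is the incident medium (a dielectric).
n₁ = n₂ / tan θ_B = 1.486 / tan 47.12° = 1.380.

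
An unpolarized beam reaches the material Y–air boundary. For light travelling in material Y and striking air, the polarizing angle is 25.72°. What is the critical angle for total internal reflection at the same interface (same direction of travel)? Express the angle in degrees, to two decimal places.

θ_c ≈ 28.80°

n₂/n₁ = tan 25.72° = 0.4817; the critical angle satisfies sin θ_c = n₂/n₁.
θ_c = arcsin(0.4817) = 28.80°.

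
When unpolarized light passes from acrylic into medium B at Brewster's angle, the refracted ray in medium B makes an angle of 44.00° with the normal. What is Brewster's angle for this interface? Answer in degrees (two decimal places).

Since the reflected and refracted rays are at right angles at the polarizing angle, θ_B + θ_t = 90°.
So θ_B = 90° − θ_t = 90° − 44.00° = 46.00°.

θ_B ≈ 46.00°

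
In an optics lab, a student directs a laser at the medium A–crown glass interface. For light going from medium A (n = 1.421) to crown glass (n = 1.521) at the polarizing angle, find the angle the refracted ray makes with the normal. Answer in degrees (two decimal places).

tan θ_B = n₂/n₁ = 1.521/1.421 = 1.0704, so θ_B = 46.95°.
The refracted ray is perpendicular to the reflected ray, so θ_t = 90° − θ_B = 43.05°.

θ_t ≈ 43.05°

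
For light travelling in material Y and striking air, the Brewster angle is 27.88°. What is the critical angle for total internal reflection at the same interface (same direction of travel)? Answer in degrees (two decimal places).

θ_c ≈ 31.94°

n₂/n₁ = tan 27.88° = 0.5290; the critical angle satisfies sin θ_c = n₂/n₁.
θ_c = arcsin(0.5290) = 31.94°.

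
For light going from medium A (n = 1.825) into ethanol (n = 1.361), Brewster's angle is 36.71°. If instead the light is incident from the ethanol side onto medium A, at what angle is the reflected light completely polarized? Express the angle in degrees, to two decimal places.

Reversing the direction swaps n₁ and n₂, so tan θ_B' = 1/tan θ_B and θ_B' = 90° − θ_B.
Hence θ_B' = 90° − 36.71° = 53.29°.

θ_B' ≈ 53.29°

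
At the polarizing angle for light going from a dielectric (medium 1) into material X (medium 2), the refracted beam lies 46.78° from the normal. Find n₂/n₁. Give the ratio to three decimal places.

At Brewster incidence θ_B = 90° − θ_t = 90° − 46.78° = 43.22°.
tan θ_B = n₂/n₁, so n₂/n₁ = tan 43.22° = 0.940.

n₂/n₁ ≈ 0.940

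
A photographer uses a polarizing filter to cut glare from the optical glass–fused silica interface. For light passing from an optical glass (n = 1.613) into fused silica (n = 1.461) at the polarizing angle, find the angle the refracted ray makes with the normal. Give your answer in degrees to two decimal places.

θ_t ≈ 47.83°

First find Brewster's angle: tan θ_B = 1.461/1.613 = 0.9058, giving θ_B = 42.17°.
At Brewster's angle the reflected and refracted rays are perpendicular, so θ_t = 90° − θ_B = 90° − 42.17° = 47.83°.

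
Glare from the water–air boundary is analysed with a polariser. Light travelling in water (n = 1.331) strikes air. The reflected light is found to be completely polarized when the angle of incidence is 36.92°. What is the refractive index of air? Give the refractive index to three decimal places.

Full polarization of the reflected beam means tan θ_B = n₂/n₁, where n₁ is the incident medium (water).
n₂ = n₁ tan θ_B = 1.331 × tan 36.92° = 1.000.

n ≈ 1.000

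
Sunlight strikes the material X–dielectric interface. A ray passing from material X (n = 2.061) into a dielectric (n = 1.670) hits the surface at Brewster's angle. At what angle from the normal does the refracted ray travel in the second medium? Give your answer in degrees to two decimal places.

First find Brewster's angle: tan θ_B = 1.670/2.061 = 0.8103, giving θ_B = 39.02°.
Since θ_B + θ_t = 90° at Brewster incidence, θ_t = 90° − 39.02° = 50.98°.

θ_t ≈ 50.98°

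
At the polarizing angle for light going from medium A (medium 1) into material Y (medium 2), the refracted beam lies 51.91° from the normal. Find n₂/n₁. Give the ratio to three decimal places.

n₂/n₁ ≈ 0.784

At Brewster incidence θ_B = 90° − θ_t = 90° − 51.91° = 38.09°.
Then n₂/n₁ = tan θ_B = tan 38.09° = 0.784.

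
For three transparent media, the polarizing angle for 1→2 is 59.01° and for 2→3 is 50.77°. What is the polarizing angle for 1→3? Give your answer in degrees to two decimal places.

n₂/n₁ = tan 59.01° = 1.6649 and n₃/n₂ = tan 50.77° = 1.2248.
n₃/n₁ = 2.0392. Then tan θ_B(1→3) = n₃/n₁, so θ_B(1→3) = arctan(2.0392) = 63.88°.

θ_B ≈ 63.88°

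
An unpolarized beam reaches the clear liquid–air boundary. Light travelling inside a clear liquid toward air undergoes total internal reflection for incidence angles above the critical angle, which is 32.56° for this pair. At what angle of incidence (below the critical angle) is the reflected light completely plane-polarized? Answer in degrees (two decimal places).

θ_B ≈ 28.29°

sin θ_c = n₂/n₁, so n₂/n₁ = sin 32.56° = 0.5382.
Brewster: tan θ_B = n₂/n₁ = 0.5382.
θ_B = arctan(0.5382) = 28.29°.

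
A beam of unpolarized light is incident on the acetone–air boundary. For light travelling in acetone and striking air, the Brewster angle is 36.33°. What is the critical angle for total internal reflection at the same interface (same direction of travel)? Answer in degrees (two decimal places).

tan θ_B = n₂/n₁ = tan 36.33° = 0.7354.
Total internal reflection: sin θ_c = n₂/n₁ = 0.7354.
θ_c = arcsin(0.7354) = 47.34°.

θ_c ≈ 47.34°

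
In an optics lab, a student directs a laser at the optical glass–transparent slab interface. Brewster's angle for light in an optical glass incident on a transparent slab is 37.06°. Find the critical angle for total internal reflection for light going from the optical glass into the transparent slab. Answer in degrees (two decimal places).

n₂/n₁ = tan 37.06° = 0.7552; the critical angle satisfies sin θ_c = n₂/n₁.
θ_c = arcsin(0.7552) = 49.04°.

θ_c ≈ 49.04°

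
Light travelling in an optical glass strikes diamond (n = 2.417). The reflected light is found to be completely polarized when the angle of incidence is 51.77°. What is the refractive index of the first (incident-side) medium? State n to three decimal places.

n ≈ 1.904

Full polarization of the reflected beam means tan θ_B = n₂/n₁, where n₁ is the incident medium (an optical glass).
n₁ = n₂ / tan θ_B = 2.417 / tan 51.77° = 1.904.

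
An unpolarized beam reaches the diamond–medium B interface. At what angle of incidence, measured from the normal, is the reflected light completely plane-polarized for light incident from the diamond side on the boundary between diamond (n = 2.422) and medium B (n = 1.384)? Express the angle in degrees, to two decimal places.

tan θ_B = n₂/n₁ = 1.384/2.422 = 0.5714.
θ_B = arctan(0.5714) = 29.74°.

θ_B ≈ 29.74°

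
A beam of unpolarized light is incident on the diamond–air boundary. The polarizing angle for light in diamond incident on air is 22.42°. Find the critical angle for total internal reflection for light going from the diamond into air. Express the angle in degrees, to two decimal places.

n₂/n₁ = tan 22.42° = 0.4126; the critical angle satisfies sin θ_c = n₂/n₁.
θ_c = arcsin(0.4126) = 24.37°.

θ_c ≈ 24.37°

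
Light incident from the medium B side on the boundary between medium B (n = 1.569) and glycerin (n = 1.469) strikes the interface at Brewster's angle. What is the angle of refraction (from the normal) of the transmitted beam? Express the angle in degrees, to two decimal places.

First find Brewster's angle: tan θ_B = 1.469/1.569 = 0.9363, giving θ_B = 43.11°.
At Brewster's angle the reflected and refracted rays are perpendicular, so θ_t = 90° − θ_B = 90° − 43.11° = 46.89°.

θ_t ≈ 46.89°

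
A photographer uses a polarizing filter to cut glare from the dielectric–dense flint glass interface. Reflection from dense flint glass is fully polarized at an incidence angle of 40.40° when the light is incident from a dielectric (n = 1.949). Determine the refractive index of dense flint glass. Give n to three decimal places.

n ≈ 1.659

Full polarization of the reflected beam means tan θ_B = n₂/n₁, where n₁ is the incident medium (a dielectric).
n₂ = n₁ tan θ_B = 1.949 × tan 40.40° = 1.659.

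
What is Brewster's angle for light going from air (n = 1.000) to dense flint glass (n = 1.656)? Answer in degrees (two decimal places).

θ_B ≈ 58.87°

tan θ_B = n₂/n₁ = 1.656/1.000 = 1.6560.
θ_B = arctan(1.6560) = 58.87°.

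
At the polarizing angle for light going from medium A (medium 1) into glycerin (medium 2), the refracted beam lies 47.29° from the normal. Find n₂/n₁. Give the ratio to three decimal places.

At Brewster incidence θ_B = 90° − θ_t = 90° − 47.29° = 42.71°.
tan θ_B = n₂/n₁, so n₂/n₁ = tan 42.71° = 0.923.

n₂/n₁ ≈ 0.923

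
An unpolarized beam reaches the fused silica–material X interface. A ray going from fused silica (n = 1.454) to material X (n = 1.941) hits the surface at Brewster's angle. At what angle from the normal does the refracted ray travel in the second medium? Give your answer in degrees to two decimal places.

θ_B = arctan(n₂/n₁) = arctan(1.941/1.454) = 53.16°.
Since θ_B + θ_t = 90° at Brewster incidence, θ_t = 90° − 53.16° = 36.84°.

θ_t ≈ 36.84°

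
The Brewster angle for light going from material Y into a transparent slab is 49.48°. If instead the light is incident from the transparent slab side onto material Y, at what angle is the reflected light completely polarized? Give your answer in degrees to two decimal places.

The two Brewster angles are complementary: θ_B' = 90° − θ_B = 90° − 49.48° = 40.52°.

θ_B' ≈ 40.52°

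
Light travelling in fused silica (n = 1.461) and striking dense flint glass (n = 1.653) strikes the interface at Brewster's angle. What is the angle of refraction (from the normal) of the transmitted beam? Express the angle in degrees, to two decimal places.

θ_t ≈ 41.47°

θ_B = arctan(n₂/n₁) = arctan(1.653/1.461) = 48.53°.
Since θ_B + θ_t = 90° at Brewster incidence, θ_t = 90° − 48.53° = 41.47°.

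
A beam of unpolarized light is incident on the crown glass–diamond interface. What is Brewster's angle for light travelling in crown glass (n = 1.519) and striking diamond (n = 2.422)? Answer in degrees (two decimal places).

θ_B ≈ 57.91°

Here n₂/n₁ = 2.422/1.519 = 1.5945, and Brewster's law gives tan θ_B = n₂/n₁.
θ_B = arctan(1.5945) = 57.91°.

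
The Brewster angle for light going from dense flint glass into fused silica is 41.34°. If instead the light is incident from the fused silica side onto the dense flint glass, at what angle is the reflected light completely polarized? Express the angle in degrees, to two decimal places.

tan θ_B' = n₁/n₂ = 1/tan θ_B, so θ_B' = 90° − θ_B.
θ_B' = 90° − 41.34° = 48.66°.

θ_B' ≈ 48.66°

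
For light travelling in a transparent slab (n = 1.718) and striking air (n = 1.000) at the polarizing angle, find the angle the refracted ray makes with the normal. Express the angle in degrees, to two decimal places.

First find Brewster's angle: tan θ_B = 1.000/1.718 = 0.5821, giving θ_B = 30.20°.
Since θ_B + θ_t = 90° at Brewster incidence, θ_t = 90° − 30.20° = 59.80°.

θ_t ≈ 59.80°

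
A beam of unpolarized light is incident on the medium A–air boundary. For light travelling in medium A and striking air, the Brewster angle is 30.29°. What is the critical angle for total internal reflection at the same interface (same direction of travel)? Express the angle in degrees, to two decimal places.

tan θ_B = n₂/n₁ = tan 30.29° = 0.5841.
Total internal reflection: sin θ_c = n₂/n₁ = 0.5841.
θ_c = arcsin(0.5841) = 35.74°.

θ_c ≈ 35.74°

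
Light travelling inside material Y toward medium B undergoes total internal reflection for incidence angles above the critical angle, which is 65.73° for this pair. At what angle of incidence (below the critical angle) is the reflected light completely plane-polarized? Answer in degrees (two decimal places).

θ_B ≈ 42.35°

At the critical angle sin θ_c = n₂/n₁, giving n₂/n₁ = sin 65.73° = 0.9116.
Then tan θ_B = n₂/n₁ = 0.9116, so θ_B = arctan 0.9116 = 42.35°.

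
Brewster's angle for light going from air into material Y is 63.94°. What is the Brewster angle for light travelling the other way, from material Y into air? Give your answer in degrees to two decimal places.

θ_B' ≈ 26.06°

Reversing the direction swaps n₁ and n₂, so tan θ_B' = 1/tan θ_B and θ_B' = 90° − θ_B.
Hence θ_B' = 90° − 63.94° = 26.06°.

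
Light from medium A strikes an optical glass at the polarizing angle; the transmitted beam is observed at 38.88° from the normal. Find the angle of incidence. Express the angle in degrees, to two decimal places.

θ_B ≈ 51.12°

Brewster's condition makes the reflected and refracted beams perpendicular: θ_B + θ_t = 90°.
θ_B = 90° − 38.88° = 51.12°.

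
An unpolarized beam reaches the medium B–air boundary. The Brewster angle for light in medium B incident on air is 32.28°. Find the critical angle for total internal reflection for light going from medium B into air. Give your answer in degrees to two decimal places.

θ_c ≈ 39.17°

From Brewster, n₂/n₁ = tan θ_B = tan 32.28° = 0.6317.
Then sin θ_c = n₂/n₁ = 0.6317, so θ_c = arcsin 0.6317 = 39.17°.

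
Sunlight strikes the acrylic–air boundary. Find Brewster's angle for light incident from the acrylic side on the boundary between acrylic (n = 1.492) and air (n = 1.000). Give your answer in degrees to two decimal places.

At Brewster's angle the reflected and refracted rays are perpendicular, which with Snell's law gives tan θ_B = n₂/n₁.
Here n₂/n₁ = 1.000/1.492 = 0.6702, and Brewster's law gives tan θ_B = n₂/n₁.
So θ_B = arctan 0.6702 = 33.83°.

θ_B ≈ 33.83°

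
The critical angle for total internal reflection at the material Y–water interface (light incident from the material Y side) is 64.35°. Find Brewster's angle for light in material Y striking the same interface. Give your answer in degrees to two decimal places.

At the critical angle sin θ_c = n₂/n₁, giving n₂/n₁ = sin 64.35° = 0.9015.
Then tan θ_B = n₂/n₁ = 0.9015, so θ_B = arctan 0.9015 = 42.03°.

θ_B ≈ 42.03°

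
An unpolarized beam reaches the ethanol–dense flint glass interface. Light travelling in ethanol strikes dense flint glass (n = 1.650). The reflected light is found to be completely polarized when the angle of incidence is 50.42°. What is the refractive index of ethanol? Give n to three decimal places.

Brewster's law: tan θ_B = n₂/n₁ (light incident in ethanol, refracted into dense flint glass).
n₁ = n₂ / tan θ_B = 1.650 / tan 50.42° = 1.364.

n ≈ 1.364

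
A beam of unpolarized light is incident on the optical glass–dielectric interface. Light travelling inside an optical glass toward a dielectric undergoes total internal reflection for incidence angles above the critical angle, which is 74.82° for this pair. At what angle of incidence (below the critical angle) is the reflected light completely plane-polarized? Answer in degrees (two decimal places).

θ_B ≈ 43.98°

sin θ_c = n₂/n₁, so n₂/n₁ = sin 74.82° = 0.9651.
Brewster: tan θ_B = n₂/n₁ = 0.9651.
θ_B = arctan(0.9651) = 43.98°.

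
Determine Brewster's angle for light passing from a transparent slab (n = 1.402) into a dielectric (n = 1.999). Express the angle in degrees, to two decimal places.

θ_B ≈ 54.96°

At Brewster's angle the reflected and refracted rays are perpendicular, which with Snell's law gives tan θ_B = n₂/n₁.
Brewster's condition: tan θ_B = n₂/n₁ = 1.999/1.402 = 1.4258. Taking the arctangent, θ_B = 54.96°.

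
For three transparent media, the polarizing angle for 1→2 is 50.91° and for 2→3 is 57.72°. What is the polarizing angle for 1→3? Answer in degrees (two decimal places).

tan θ_B(1→2) = n₂/n₁ = tan 50.91° = 1.2309.
tan θ_B(2→3) = n₃/n₂ = tan 57.72° = 1.5831.
n₃/n₁ = 1.9487. Then tan θ_B(1→3) = n₃/n₁, so θ_B(1→3) = arctan(1.9487) = 62.83°.

θ_B ≈ 62.83°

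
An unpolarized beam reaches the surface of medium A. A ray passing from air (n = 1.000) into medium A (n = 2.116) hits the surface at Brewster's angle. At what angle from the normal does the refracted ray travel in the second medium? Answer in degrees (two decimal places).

tan θ_B = n₂/n₁ = 2.116/1.000 = 2.1160, so θ_B = 64.71°.
At Brewster's angle the reflected and refracted rays are perpendicular, so θ_t = 90° − θ_B = 90° − 64.71° = 25.29°.

θ_t ≈ 25.29°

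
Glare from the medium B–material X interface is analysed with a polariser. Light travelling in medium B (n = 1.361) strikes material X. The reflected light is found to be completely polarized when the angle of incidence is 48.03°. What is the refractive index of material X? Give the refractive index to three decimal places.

n ≈ 1.513

At Brewster's angle, tan θ_B = n₂/n₁ with n₁ on the incident side (medium B) and n₂ on the transmitted side (material X).
n₂ = n₁ tan θ_B = 1.361 × tan 48.03° = 1.513.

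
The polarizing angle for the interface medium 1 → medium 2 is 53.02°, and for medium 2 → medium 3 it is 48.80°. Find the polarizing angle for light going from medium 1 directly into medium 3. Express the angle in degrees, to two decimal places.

θ_B ≈ 56.61°

Each Brewster angle gives a ratio: n₂/n₁ = tan 53.02° = 1.3280, n₃/n₂ = tan 48.80° = 1.1423.
Multiplying, n₃/n₁ = 1.3280 × 1.1423 = 1.5170, and θ_B(1→3) = arctan 1.5170 = 56.61°.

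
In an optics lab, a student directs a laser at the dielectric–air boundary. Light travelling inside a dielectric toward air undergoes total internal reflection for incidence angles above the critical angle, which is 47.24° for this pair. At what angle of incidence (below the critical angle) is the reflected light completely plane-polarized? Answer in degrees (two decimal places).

θ_B ≈ 36.29°

At the critical angle sin θ_c = n₂/n₁, giving n₂/n₁ = sin 47.24° = 0.7342.
Then tan θ_B = n₂/n₁ = 0.7342, so θ_B = arctan 0.7342 = 36.29°.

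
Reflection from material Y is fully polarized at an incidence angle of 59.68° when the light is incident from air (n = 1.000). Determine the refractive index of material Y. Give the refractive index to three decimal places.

Full polarization of the reflected beam means tan θ_B = n₂/n₁, where n₁ is the incident medium (air).
n₂ = n₁ tan θ_B = 1.000 × tan 59.68° = 1.710.

n ≈ 1.710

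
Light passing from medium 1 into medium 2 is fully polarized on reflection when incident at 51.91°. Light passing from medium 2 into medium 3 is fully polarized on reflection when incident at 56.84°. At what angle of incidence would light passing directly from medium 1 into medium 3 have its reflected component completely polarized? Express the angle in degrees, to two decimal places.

Each Brewster angle gives a ratio: n₂/n₁ = tan 51.91° = 1.2758, n₃/n₂ = tan 56.84° = 1.5305.
n₃/n₁ = 1.9526. Then tan θ_B(1→3) = n₃/n₁, so θ_B(1→3) = arctan(1.9526) = 62.88°.

θ_B ≈ 62.88°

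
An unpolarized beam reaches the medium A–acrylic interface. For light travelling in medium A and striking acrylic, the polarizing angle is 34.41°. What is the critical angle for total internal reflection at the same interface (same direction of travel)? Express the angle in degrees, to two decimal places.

n₂/n₁ = tan 34.41° = 0.6850; the critical angle satisfies sin θ_c = n₂/n₁.
θ_c = arcsin(0.6850) = 43.23°.

θ_c ≈ 43.23°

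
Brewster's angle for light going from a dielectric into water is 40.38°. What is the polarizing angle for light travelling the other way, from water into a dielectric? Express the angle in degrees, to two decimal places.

The two Brewster angles are complementary: θ_B' = 90° − θ_B = 90° − 40.38° = 49.62°.

θ_B' ≈ 49.62°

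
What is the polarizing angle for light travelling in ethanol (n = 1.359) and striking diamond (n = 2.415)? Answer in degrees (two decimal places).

θ_B ≈ 60.63°

The reflected p-component vanishes when tan θ_B = n₂/n₁.
Here n₂/n₁ = 2.415/1.359 = 1.7770, and Brewster's law gives tan θ_B = n₂/n₁.
So θ_B = arctan 1.7770 = 60.63°.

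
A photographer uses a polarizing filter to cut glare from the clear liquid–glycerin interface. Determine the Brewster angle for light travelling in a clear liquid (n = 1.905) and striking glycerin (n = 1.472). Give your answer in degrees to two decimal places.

θ_B ≈ 37.69°

Brewster's condition: tan θ_B = n₂/n₁ = 1.472/1.905 = 0.7727.
θ_B = arctan(0.7727) = 37.69°.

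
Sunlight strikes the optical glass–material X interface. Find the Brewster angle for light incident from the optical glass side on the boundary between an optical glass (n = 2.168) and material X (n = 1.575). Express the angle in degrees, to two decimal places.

θ_B ≈ 36.00°

tan θ_B = n₂/n₁ = 1.575/2.168 = 0.7265.
So θ_B = arctan 0.7265 = 36.00°.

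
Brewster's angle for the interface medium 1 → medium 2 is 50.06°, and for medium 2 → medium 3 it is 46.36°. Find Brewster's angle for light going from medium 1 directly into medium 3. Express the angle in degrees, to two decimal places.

n₂/n₁ = tan 50.06° = 1.1943 and n₃/n₂ = tan 46.36° = 1.0486.
Multiplying, n₃/n₁ = 1.1943 × 1.0486 = 1.2524, and θ_B(1→3) = arctan 1.2524 = 51.39°.

θ_B ≈ 51.39°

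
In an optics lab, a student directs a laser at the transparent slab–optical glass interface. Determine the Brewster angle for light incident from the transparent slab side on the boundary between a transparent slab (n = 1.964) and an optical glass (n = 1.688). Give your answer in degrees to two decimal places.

Brewster's condition: tan θ_B = n₂/n₁ = 1.688/1.964 = 0.8595.
θ_B = arctan(0.8595) = 40.68°.

θ_B ≈ 40.68°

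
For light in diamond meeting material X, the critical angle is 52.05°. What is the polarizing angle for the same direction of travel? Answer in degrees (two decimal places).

At the critical angle sin θ_c = n₂/n₁, giving n₂/n₁ = sin 52.05° = 0.7885.
Then tan θ_B = n₂/n₁ = 0.7885, so θ_B = arctan 0.7885 = 38.26°.

θ_B ≈ 38.26°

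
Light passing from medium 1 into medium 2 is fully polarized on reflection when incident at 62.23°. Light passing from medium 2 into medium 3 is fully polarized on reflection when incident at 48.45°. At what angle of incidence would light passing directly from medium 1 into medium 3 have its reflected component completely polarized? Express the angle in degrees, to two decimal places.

tan θ_B(1→2) = n₂/n₁ = tan 62.23° = 1.8991.
tan θ_B(2→3) = n₃/n₂ = tan 48.45° = 1.1283.
n₃/n₁ = 2.1427. Then tan θ_B(1→3) = n₃/n₁, so θ_B(1→3) = arctan(2.1427) = 64.98°.

θ_B ≈ 64.98°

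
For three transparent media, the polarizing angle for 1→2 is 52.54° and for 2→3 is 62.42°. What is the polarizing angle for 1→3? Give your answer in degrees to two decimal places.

θ_B ≈ 68.19°

Each Brewster angle gives a ratio: n₂/n₁ = tan 52.54° = 1.3051, n₃/n₂ = tan 62.42° = 1.9145.
So n₃/n₁ = (n₂/n₁)(n₃/n₂) = 1.3051 × 1.9145 = 2.4986.
θ_B(1→3) = arctan(2.4986) = 68.19°.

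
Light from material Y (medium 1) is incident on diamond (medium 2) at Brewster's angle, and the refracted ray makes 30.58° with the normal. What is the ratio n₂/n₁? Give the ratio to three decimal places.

n₂/n₁ ≈ 1.692

At Brewster incidence θ_B = 90° − θ_t = 90° − 30.58° = 59.42°.
tan θ_B = n₂/n₁, so n₂/n₁ = tan 59.42° = 1.692.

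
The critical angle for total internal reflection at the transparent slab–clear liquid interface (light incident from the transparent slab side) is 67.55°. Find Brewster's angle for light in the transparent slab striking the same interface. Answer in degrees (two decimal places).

θ_B ≈ 42.74°

n₂/n₁ = sin θ_c = sin 67.55° = 0.9242.
tan θ_B equals the same ratio, so θ_B = arctan(0.9242) = 42.74°.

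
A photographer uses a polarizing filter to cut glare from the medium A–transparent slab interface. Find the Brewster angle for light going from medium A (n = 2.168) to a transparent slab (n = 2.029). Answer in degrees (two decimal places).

θ_B ≈ 43.10°

Here n₂/n₁ = 2.029/2.168 = 0.9359, and Brewster's law gives tan θ_B = n₂/n₁.
So θ_B = arctan 0.9359 = 43.10°.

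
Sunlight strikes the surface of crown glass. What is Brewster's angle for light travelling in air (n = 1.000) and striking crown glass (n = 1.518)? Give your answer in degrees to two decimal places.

The reflected p-component vanishes when tan θ_B = n₂/n₁.
Brewster's condition: tan θ_B = n₂/n₁ = 1.518/1.000 = 1.5180.
So θ_B = arctan 1.5180 = 56.62°.

θ_B ≈ 56.62°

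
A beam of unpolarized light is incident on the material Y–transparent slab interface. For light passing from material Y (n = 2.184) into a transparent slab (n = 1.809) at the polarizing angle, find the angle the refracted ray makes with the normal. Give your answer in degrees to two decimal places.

θ_B = arctan(n₂/n₁) = arctan(1.809/2.184) = 39.63°.
The refracted ray is perpendicular to the reflected ray, so θ_t = 90° − θ_B = 50.37°.

θ_t ≈ 50.37°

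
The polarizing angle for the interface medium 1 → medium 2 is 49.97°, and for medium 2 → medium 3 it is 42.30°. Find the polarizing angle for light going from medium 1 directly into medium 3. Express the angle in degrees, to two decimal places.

θ_B ≈ 47.29°

Each Brewster angle gives a ratio: n₂/n₁ = tan 49.97° = 1.1905, n₃/n₂ = tan 42.30° = 0.9099.
n₃/n₁ = 1.0833. Then tan θ_B(1→3) = n₃/n₁, so θ_B(1→3) = arctan(1.0833) = 47.29°.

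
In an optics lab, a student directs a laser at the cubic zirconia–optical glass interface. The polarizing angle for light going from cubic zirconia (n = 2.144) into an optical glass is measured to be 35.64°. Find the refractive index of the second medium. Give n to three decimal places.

n ≈ 1.537

At the polarizing angle, tan θ_B = n₂/n₁ with n₁ on the incident side (cubic zirconia) and n₂ on the transmitted side (an optical glass).
n₂ = n₁ tan θ_B = 2.144 × tan 35.64° = 1.537.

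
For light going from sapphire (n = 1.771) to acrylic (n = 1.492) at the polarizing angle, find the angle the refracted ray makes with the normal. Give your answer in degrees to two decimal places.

First find Brewster's angle: tan θ_B = 1.492/1.771 = 0.8425, giving θ_B = 40.11°.
The refracted ray is perpendicular to the reflected ray, so θ_t = 90° − θ_B = 49.89°.

θ_t ≈ 49.89°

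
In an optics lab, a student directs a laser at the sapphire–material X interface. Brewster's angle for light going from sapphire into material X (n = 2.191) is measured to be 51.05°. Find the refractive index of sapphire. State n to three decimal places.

Brewster's law: tan θ_B = n₂/n₁ (light incident in sapphire, refracted into material X).
n₁ = n₂ / tan θ_B = 2.191 / tan 51.05° = 1.771.

n ≈ 1.771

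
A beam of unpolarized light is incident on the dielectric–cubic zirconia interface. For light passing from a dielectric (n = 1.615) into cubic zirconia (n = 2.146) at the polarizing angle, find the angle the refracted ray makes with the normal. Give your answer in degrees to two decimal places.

θ_t ≈ 36.96°

θ_B = arctan(n₂/n₁) = arctan(2.146/1.615) = 53.04°.
The refracted ray is perpendicular to the reflected ray, so θ_t = 90° − θ_B = 36.96°.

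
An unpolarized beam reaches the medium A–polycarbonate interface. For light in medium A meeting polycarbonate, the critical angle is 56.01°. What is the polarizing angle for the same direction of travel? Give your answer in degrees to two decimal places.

θ_B ≈ 39.66°

n₂/n₁ = sin θ_c = sin 56.01° = 0.8291.
tan θ_B equals the same ratio, so θ_B = arctan(0.8291) = 39.66°.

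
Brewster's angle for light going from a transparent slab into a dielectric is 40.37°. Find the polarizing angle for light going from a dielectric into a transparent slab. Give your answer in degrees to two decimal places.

The two Brewster angles are complementary: θ_B' = 90° − θ_B = 90° − 40.37° = 49.63°.

θ_B' ≈ 49.63°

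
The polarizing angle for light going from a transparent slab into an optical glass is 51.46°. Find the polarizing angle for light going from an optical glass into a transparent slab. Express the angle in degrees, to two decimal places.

θ_B' ≈ 38.54°

Reversing the direction swaps n₁ and n₂, so tan θ_B' = 1/tan θ_B and θ_B' = 90° − θ_B.
Hence θ_B' = 90° − 51.46° = 38.54°.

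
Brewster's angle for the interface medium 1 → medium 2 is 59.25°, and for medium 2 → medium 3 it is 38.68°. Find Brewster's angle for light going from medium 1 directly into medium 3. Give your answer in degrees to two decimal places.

θ_B ≈ 53.38°

tan θ_B(1→2) = n₂/n₁ = tan 59.25° = 1.6808.
tan θ_B(2→3) = n₃/n₂ = tan 38.68° = 0.8006.
n₃/n₁ = 1.3457. Then tan θ_B(1→3) = n₃/n₁, so θ_B(1→3) = arctan(1.3457) = 53.38°.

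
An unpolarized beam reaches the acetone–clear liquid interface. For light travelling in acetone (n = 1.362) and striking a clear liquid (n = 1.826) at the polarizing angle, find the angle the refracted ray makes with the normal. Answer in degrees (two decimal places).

θ_t ≈ 36.72°

First find Brewster's angle: tan θ_B = 1.826/1.362 = 1.3407, giving θ_B = 53.28°.
The refracted ray is perpendicular to the reflected ray, so θ_t = 90° − θ_B = 36.72°.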